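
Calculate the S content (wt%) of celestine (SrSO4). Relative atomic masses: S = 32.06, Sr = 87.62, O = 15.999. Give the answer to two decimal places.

Molar mass of SrSO4: 1·87.62 + 1·32.06 + 4·15.999 = 183.676 g/mol.
Mass of S per formula unit: 1 × 32.06 = 32.060 g.
Weight fraction S = 32.060 / 183.676 = 0.1745.

17.45 wt%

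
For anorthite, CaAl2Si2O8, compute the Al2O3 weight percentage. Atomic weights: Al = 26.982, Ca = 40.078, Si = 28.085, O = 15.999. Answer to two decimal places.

36.65 wt%

Molar mass of CaAl2Si2O8 = 1*40.078 + 2*26.982 + 2*28.085 + 8*15.999 = 278.204 g/mol.
Each formula unit contains 2 Al, equivalent to 2/2 = 1.0000 mol Al2O3.
M(Al2O3) = 2×26.982 + 3×15.999 = 101.961 g/mol.
Mass of Al2O3 per formula unit = 1.0000 × 101.961 = 101.961 g.
Al2O3 wt% = 101.961 / 278.204 × 100 = 36.65%.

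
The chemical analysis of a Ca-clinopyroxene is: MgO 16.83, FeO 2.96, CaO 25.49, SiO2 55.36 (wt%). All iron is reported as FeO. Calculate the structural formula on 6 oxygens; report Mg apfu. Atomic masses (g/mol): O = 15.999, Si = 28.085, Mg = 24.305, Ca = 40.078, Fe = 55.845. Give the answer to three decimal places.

16.83 wt% MgO ÷ 40.304 g/mol = 0.41758 mol, giving 0.41758 Mg and 0.41758 O.
2.96 wt% FeO ÷ 71.844 g/mol = 0.04120 mol, giving 0.04120 Fe and 0.04120 O.
25.49 wt% CaO ÷ 56.077 g/mol = 0.45455 mol, giving 0.45455 Ca and 0.45455 O.
55.36 wt% SiO2 ÷ 60.083 g/mol = 0.92139 mol, giving 0.92139 Si and 1.84278 O.
Oxygen sums to 2.75611; scaling by 6/2.75611 = 2.17698 puts the formula on 6 O.
Mg: 0.41758 × 2.17698 = 0.909 atoms per formula unit.

0.909 Mg apfu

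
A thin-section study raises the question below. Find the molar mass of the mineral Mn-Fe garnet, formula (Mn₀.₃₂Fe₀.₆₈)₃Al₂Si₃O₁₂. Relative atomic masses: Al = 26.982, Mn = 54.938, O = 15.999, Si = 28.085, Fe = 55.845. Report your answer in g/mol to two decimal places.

Mn: 0.96 × 54.938 = 52.7405
Fe: 2.04 × 55.845 = 113.9238
Al: 2 × 26.982 = 53.9640
Si: 3 × 28.085 = 84.2550
O: 12 × 15.999 = 191.9880
Summing the contributions gives the formula mass.

496.87 g/mol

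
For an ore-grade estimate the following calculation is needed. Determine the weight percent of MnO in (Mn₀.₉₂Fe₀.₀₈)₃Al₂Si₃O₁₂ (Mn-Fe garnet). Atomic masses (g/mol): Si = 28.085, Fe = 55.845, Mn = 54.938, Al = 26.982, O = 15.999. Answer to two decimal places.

39.53 wt%

Molar mass of (Mn₀.₉₂Fe₀.₀₈)₃Al₂Si₃O₁₂ = 2.76*54.938 + 0.24*55.845 + 2*26.982 + 3*28.085 + 12*15.999 = 495.239 g/mol.
Each formula unit contains 2.76 Mn, equivalent to 2.76/1 = 2.7600 mol MnO.
M(MnO) = 1×54.938 + 1×15.999 = 70.937 g/mol.
Mass of MnO per formula unit = 2.7600 × 70.937 = 195.786 g.
MnO wt% = 195.786 / 495.239 × 100 = 39.53%.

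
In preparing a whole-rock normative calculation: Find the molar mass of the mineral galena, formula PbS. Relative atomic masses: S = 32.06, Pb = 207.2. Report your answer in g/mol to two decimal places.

The formula mass is the sum 1(207.2) + 1(32.06).

239.26 g/mol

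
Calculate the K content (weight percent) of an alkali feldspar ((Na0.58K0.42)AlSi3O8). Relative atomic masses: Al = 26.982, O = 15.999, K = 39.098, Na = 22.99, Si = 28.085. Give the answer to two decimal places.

Formula mass = 0.58·22.99 + 0.42·39.098 + 1·26.982 + 3·28.085 + 8·15.999 = 268.984 g/mol, of which 16.421 g is K.
So K makes up 16.421/268.984 = 0.0610 of the mass, i.e. 6.10%.

6.10 weight percent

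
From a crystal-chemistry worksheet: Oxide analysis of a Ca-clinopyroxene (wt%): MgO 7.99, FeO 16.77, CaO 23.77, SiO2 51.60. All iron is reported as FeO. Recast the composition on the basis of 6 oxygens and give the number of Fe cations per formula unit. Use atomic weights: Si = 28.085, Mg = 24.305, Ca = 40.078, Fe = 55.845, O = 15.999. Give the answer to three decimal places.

0.544 Fe apfu

MgO: 7.99/40.304 = 0.19824 mol → 0.19824 mol Mg, 0.19824 mol O.
FeO: 16.77/71.844 = 0.23342 mol → 0.23342 mol Fe, 0.23342 mol O.
CaO: 23.77/56.077 = 0.42388 mol → 0.42388 mol Ca, 0.42388 mol O.
SiO2: 51.60/60.083 = 0.85881 mol → 0.85881 mol Si, 1.71762 mol O.
Total oxygen = 2.57316 mol. Normalization factor = 6/2.57316 = 2.33176.
Fe per 6 O = 0.23342 × 2.33176 = 0.544.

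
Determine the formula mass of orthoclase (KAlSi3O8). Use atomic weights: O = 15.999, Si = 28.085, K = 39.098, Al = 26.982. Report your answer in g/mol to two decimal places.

M = 1(39.098) + 1(26.982) + 3(28.085) + 8(15.999)

278.33 g/mol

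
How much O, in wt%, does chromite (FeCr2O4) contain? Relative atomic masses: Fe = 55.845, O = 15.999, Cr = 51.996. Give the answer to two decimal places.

28.59 wt%

M(FeCr2O4) = 223.833 g/mol.
O contributes 4 × 15.999 = 63.996 g per mole.
63.996/223.833 = 0.2859 → 28.59%.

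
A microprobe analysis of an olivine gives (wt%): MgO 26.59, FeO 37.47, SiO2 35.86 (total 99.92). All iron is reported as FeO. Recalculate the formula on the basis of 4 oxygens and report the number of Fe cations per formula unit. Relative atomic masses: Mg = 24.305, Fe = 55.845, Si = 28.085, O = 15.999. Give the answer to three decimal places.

0.878 Fe apfu

MgO (M=40.304): mol = 0.65974; Mg = 0.65974, O = 0.65974.
FeO (M=71.844): mol = 0.52155; Fe = 0.52155, O = 0.52155.
SiO2 (M=60.083): mol = 0.59684; Si = 0.59684, O = 1.19368.
ΣO = 2.37497; factor = 4/ΣO = 1.68423.
Fe apfu = 0.52155 × 1.68423 = 0.878.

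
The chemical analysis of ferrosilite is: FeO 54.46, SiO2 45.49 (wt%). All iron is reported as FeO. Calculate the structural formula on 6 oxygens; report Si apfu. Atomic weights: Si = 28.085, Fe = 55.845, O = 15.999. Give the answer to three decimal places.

FeO (M=71.844): mol = 0.75803; Fe = 0.75803, O = 0.75803.
SiO2 (M=60.083): mol = 0.75712; Si = 0.75712, O = 1.51424.
ΣO = 2.27227; factor = 6/ΣO = 2.64053.
Si apfu = 0.75712 × 2.64053 = 1.999.

1.999 Si apfu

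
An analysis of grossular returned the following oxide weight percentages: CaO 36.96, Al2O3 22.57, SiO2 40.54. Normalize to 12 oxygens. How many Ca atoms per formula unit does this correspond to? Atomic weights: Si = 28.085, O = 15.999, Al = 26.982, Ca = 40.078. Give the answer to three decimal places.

2.959 Ca apfu

CaO: 36.96/56.077 = 0.65909 mol → 0.65909 mol Ca, 0.65909 mol O.
Al2O3: 22.57/101.961 = 0.22136 mol → 0.44272 mol Al, 0.66408 mol O.
SiO2: 40.54/60.083 = 0.67473 mol → 0.67473 mol Si, 1.34946 mol O.
Total oxygen = 2.67263 mol. Normalization factor = 12/2.67263 = 4.48996.
Ca per 12 O = 0.65909 × 4.48996 = 2.959.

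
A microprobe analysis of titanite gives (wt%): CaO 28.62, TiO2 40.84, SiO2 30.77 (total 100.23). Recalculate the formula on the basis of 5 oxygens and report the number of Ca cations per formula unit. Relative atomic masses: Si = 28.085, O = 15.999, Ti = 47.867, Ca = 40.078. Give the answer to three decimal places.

CaO (M=56.077): mol = 0.51037; Ca = 0.51037, O = 0.51037.
TiO2 (M=79.865): mol = 0.51136; Ti = 0.51136, O = 1.02272.
SiO2 (M=60.083): mol = 0.51212; Si = 0.51212, O = 1.02424.
ΣO = 2.55733; factor = 5/ΣO = 1.95516.
Ca apfu = 0.51037 × 1.95516 = 0.998.

0.998 Ca apfu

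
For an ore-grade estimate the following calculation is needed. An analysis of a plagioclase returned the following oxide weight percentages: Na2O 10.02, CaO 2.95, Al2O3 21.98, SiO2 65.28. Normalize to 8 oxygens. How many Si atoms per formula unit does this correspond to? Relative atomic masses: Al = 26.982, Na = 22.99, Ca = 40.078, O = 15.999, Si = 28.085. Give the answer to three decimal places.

10.02 wt% Na2O ÷ 61.979 g/mol = 0.16167 mol, giving 0.32334 Na and 0.16167 O.
2.95 wt% CaO ÷ 56.077 g/mol = 0.05261 mol, giving 0.05261 Ca and 0.05261 O.
21.98 wt% Al2O3 ÷ 101.961 g/mol = 0.21557 mol, giving 0.43114 Al and 0.64671 O.
65.28 wt% SiO2 ÷ 60.083 g/mol = 1.08650 mol, giving 1.08650 Si and 2.17300 O.
Oxygen sums to 3.03399; scaling by 8/3.03399 = 2.63679 puts the formula on 8 O.
Si: 1.08650 × 2.63679 = 2.865 atoms per formula unit.

2.865 Si apfu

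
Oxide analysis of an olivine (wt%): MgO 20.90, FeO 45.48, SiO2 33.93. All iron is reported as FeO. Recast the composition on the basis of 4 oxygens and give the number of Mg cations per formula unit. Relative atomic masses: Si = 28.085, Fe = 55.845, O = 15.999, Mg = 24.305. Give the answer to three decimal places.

MgO: 20.90/40.304 = 0.51856 mol → 0.51856 mol Mg, 0.51856 mol O.
FeO: 45.48/71.844 = 0.63304 mol → 0.63304 mol Fe, 0.63304 mol O.
SiO2: 33.93/60.083 = 0.56472 mol → 0.56472 mol Si, 1.12944 mol O.
Total oxygen = 2.28104 mol. Normalization factor = 4/2.28104 = 1.75359.
Mg per 4 O = 0.51856 × 1.75359 = 0.909.

0.909 Mg apfu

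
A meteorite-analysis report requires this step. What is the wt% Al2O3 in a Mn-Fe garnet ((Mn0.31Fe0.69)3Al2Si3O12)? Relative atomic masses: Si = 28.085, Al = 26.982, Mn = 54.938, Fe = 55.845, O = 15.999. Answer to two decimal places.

20.52 wt%

Molar mass of (Mn0.31Fe0.69)3Al2Si3O12 = 0.93×54.938 + 2.07×55.845 + 2×26.982 + 3×28.085 + 12×15.999 = 496.898 g/mol.
Each formula unit contains 2 Al, equivalent to 2/2 = 1.0000 mol Al2O3.
M(Al2O3) = 2×26.982 + 3×15.999 = 101.961 g/mol.
Mass of Al2O3 per formula unit = 1.0000 × 101.961 = 101.961 g.
Al2O3 wt% = 101.961 / 496.898 × 100 = 20.52%.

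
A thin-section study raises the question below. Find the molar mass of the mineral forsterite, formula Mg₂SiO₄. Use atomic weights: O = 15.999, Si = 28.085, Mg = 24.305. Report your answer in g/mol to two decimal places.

140.69 g/mol

The formula mass is the sum 2·24.305 + 1·28.085 + 4·15.999.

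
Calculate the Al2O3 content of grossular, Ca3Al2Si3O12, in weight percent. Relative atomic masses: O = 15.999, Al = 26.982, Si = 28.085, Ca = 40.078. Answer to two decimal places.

Molar mass of Ca3Al2Si3O12 = 3*40.078 + 2*26.982 + 3*28.085 + 12*15.999 = 450.441 g/mol.
Each formula unit contains 2 Al, equivalent to 2/2 = 1.0000 mol Al2O3.
M(Al2O3) = 2×26.982 + 3×15.999 = 101.961 g/mol.
Mass of Al2O3 per formula unit = 1.0000 × 101.961 = 101.961 g.
Al2O3 wt% = 101.961 / 450.441 × 100 = 22.64%.

22.64 wt%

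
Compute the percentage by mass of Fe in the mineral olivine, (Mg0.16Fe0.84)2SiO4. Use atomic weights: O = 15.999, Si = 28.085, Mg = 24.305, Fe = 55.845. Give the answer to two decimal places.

48.44 wt%

Molar mass of (Mg0.16Fe0.84)2SiO4: 0.32*24.305 + 1.68*55.845 + 1*28.085 + 4*15.999 = 193.678 g/mol.
Mass of Fe per formula unit: 1.68 × 55.845 = 93.820 g.
Weight fraction Fe = 93.820 / 193.678 = 0.4844.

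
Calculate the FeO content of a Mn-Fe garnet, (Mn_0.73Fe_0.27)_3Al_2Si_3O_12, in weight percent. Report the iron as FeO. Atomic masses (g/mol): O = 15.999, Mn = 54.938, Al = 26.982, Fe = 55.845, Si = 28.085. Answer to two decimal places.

M((Mn_0.73Fe_0.27)_3Al_2Si_3O_12) = 495.756 g/mol; M(FeO) = 71.844 g/mol.
Moles FeO per formula unit = 0.81 Fe ÷ 1 = 0.8100.
FeO fraction = (0.8100 × 71.844) / 495.756 = 58.194/495.756 = 0.1174.

11.74 wt%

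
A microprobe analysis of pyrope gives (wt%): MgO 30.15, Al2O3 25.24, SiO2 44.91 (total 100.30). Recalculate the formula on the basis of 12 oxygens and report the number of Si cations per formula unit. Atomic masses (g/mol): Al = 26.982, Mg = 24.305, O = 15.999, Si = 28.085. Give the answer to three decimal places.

3.004 Si apfu

30.15 wt% MgO ÷ 40.304 g/mol = 0.74806 mol, giving 0.74806 Mg and 0.74806 O.
25.24 wt% Al2O3 ÷ 101.961 g/mol = 0.24755 mol, giving 0.49510 Al and 0.74265 O.
44.91 wt% SiO2 ÷ 60.083 g/mol = 0.74747 mol, giving 0.74747 Si and 1.49494 O.
Oxygen sums to 2.98565; scaling by 12/2.98565 = 4.01923 puts the formula on 12 O.
Si: 0.74747 × 4.01923 = 3.004 atoms per formula unit.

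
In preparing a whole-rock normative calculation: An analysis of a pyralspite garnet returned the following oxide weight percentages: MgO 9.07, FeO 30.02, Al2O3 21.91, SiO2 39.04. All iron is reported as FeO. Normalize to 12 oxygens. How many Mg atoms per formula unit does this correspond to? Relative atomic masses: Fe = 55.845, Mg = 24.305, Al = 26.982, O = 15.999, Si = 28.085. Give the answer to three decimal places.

1.044 Mg apfu

9.07 wt% MgO ÷ 40.304 g/mol = 0.22504 mol, giving 0.22504 Mg and 0.22504 O.
30.02 wt% FeO ÷ 71.844 g/mol = 0.41785 mol, giving 0.41785 Fe and 0.41785 O.
21.91 wt% Al2O3 ÷ 101.961 g/mol = 0.21489 mol, giving 0.42978 Al and 0.64467 O.
39.04 wt% SiO2 ÷ 60.083 g/mol = 0.64977 mol, giving 0.64977 Si and 1.29954 O.
Oxygen sums to 2.58710; scaling by 12/2.58710 = 4.63840 puts the formula on 12 O.
Mg: 0.22504 × 4.63840 = 1.044 atoms per formula unit.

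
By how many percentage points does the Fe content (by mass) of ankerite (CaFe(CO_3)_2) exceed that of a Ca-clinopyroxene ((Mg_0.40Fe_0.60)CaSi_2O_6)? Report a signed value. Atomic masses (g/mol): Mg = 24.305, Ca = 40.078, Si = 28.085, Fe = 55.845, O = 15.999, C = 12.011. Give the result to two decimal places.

11.63 percentage points

Fe in CaFe(CO_3)_2: molar mass 215.939 g/mol; 1×55.845 = 55.845 g → 25.86 wt%.
Fe in (Mg_0.40Fe_0.60)CaSi_2O_6: molar mass 235.471 g/mol; 0.60×55.845 = 33.507 g → 14.23 wt%.
Difference = 25.86 − 14.23 = 11.63 percentage points.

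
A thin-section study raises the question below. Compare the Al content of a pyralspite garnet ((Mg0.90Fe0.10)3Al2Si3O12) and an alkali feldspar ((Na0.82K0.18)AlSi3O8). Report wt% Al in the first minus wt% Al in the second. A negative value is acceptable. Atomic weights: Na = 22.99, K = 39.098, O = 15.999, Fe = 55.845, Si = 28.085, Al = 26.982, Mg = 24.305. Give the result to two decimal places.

M((Mg0.90Fe0.10)3Al2Si3O12) = 412.584 g/mol, so wt% Al = 53.964/412.584 × 100 = 13.08%.
M((Na0.82K0.18)AlSi3O8) = 265.118 g/mol, so wt% Al = 26.982/265.118 × 100 = 10.18%.
13.08 − 10.18 = 2.90 pp.

2.90 percentage points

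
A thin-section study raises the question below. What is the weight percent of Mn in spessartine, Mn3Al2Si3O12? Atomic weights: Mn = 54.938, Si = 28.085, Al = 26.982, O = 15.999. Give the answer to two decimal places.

33.29 mass %

Molar mass of Mn3Al2Si3O12: 3·54.938 + 2·26.982 + 3·28.085 + 12·15.999 = 495.021 g/mol.
Mass of Mn per formula unit: 3 × 54.938 = 164.814 g.
Weight fraction Mn = 164.814 / 495.021 = 0.3329.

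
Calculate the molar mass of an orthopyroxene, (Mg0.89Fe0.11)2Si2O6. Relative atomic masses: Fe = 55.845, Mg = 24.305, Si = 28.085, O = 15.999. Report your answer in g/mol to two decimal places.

207.71 g/mol

The formula mass is the sum 1.78·24.305 + 0.22·55.845 + 2·28.085 + 6·15.999.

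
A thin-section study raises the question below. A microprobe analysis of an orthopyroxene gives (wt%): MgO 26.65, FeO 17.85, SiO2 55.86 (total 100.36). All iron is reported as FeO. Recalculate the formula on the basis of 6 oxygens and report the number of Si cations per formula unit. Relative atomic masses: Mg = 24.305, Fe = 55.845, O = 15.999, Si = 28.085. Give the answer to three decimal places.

26.65 wt% MgO ÷ 40.304 g/mol = 0.66122 mol, giving 0.66122 Mg and 0.66122 O.
17.85 wt% FeO ÷ 71.844 g/mol = 0.24845 mol, giving 0.24845 Fe and 0.24845 O.
55.86 wt% SiO2 ÷ 60.083 g/mol = 0.92971 mol, giving 0.92971 Si and 1.85942 O.
Oxygen sums to 2.76909; scaling by 6/2.76909 = 2.16678 puts the formula on 6 O.
Si: 0.92971 × 2.16678 = 2.014 atoms per formula unit.

2.014 Si apfu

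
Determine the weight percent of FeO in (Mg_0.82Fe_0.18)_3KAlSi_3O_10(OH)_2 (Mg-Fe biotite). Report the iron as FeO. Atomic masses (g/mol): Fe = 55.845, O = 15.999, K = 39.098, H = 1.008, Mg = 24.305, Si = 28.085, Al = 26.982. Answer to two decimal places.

8.93 wt%

Molar mass of (Mg_0.82Fe_0.18)_3KAlSi_3O_10(OH)_2 = 2.46·24.305 + 0.54·55.845 + 1·39.098 + 1·26.982 + 3·28.085 + 12·15.999 + 2·1.008 = 434.286 g/mol.
Each formula unit contains 0.54 Fe, equivalent to 0.54/1 = 0.5400 mol FeO.
M(FeO) = 1×55.845 + 1×15.999 = 71.844 g/mol.
Mass of FeO per formula unit = 0.5400 × 71.844 = 38.796 g.
FeO wt% = 38.796 / 434.286 × 100 = 8.93%.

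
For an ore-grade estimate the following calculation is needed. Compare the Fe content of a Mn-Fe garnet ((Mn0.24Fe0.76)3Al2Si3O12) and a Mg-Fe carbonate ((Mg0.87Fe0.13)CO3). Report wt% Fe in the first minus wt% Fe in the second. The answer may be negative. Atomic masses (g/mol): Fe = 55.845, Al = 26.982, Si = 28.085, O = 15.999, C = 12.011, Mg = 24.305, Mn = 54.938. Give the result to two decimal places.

First mineral: 127.327 g Fe in 497.089 g formula = 25.61 wt% Fe.
Second mineral: 7.260 g Fe in 88.413 g formula = 8.21 wt% Fe.
25.61% − 8.21% gives a difference of 17.40 percentage points.

17.40 percentage points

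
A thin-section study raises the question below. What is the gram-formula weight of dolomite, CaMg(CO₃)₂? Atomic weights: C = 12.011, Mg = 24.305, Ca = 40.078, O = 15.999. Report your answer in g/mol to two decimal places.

M = 1·40.078 + 1·24.305 + 2·12.011 + 6·15.999

184.40 g/mol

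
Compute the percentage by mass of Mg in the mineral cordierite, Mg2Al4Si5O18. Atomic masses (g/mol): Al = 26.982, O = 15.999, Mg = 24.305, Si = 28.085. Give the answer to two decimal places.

8.31 wt%

M(Mg2Al4Si5O18) = 584.945 g/mol.
Mg contributes 2 × 24.305 = 48.610 g per mole.
48.610/584.945 = 0.0831 → 8.31%.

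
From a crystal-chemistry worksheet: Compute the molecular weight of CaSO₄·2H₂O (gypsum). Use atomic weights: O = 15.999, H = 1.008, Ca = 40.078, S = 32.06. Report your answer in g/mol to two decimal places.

Ca: 1 × 40.078 = 40.0780
S: 1 × 32.06 = 32.0600
O: 6 × 15.999 = 95.9940
H: 4 × 1.008 = 4.0320
Summing the contributions gives the formula mass.

172.16 g/mol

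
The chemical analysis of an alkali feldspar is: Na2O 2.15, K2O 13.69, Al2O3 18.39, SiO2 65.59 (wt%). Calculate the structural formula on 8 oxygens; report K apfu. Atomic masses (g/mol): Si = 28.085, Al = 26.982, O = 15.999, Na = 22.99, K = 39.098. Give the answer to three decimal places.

0.801 K apfu

Na2O (M=61.979): mol = 0.03469; Na = 0.06938, O = 0.03469.
K2O (M=94.195): mol = 0.14534; K = 0.29068, O = 0.14534.
Al2O3 (M=101.961): mol = 0.18036; Al = 0.36072, O = 0.54108.
SiO2 (M=60.083): mol = 1.09166; Si = 1.09166, O = 2.18332.
ΣO = 2.90443; factor = 8/ΣO = 2.75441.
K apfu = 0.29068 × 2.75441 = 0.801.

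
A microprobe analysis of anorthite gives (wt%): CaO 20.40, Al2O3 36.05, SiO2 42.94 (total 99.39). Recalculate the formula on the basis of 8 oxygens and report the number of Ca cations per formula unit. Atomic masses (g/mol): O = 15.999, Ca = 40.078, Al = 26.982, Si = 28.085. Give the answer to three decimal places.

1.020 Ca apfu

CaO: 20.40/56.077 = 0.36379 mol → 0.36379 mol Ca, 0.36379 mol O.
Al2O3: 36.05/101.961 = 0.35357 mol → 0.70714 mol Al, 1.06071 mol O.
SiO2: 42.94/60.083 = 0.71468 mol → 0.71468 mol Si, 1.42936 mol O.
Total oxygen = 2.85386 mol. Normalization factor = 8/2.85386 = 2.80322.
Ca per 8 O = 0.36379 × 2.80322 = 1.020.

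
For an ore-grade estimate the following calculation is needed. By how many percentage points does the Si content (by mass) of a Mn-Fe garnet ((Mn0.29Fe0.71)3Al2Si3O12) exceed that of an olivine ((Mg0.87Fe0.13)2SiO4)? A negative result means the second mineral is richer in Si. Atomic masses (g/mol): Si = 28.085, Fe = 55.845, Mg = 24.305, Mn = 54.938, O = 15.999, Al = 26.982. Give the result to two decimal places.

-1.91 percentage points

First mineral: 84.255 g Si in 496.953 g formula = 16.95 wt% Si.
Second mineral: 28.085 g Si in 148.891 g formula = 18.86 wt% Si.
16.95% − 18.86% gives a difference of -1.91 percentage points.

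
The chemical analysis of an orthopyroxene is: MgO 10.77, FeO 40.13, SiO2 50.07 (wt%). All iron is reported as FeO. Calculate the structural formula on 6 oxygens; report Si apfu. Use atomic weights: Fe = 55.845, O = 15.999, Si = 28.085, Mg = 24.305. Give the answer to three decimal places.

10.77 wt% MgO ÷ 40.304 g/mol = 0.26722 mol, giving 0.26722 Mg and 0.26722 O.
40.13 wt% FeO ÷ 71.844 g/mol = 0.55857 mol, giving 0.55857 Fe and 0.55857 O.
50.07 wt% SiO2 ÷ 60.083 g/mol = 0.83335 mol, giving 0.83335 Si and 1.66670 O.
Oxygen sums to 2.49249; scaling by 6/2.49249 = 2.40723 puts the formula on 6 O.
Si: 0.83335 × 2.40723 = 2.006 atoms per formula unit.

2.006 Si apfu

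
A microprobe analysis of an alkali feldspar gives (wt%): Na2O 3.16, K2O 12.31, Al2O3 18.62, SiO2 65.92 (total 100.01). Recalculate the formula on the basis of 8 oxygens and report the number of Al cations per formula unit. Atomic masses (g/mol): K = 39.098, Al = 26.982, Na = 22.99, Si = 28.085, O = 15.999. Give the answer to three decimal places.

0.999 Al apfu

Na2O: 3.16/61.979 = 0.05099 mol → 0.10198 mol Na, 0.05099 mol O.
K2O: 12.31/94.195 = 0.13069 mol → 0.26138 mol K, 0.13069 mol O.
Al2O3: 18.62/101.961 = 0.18262 mol → 0.36524 mol Al, 0.54786 mol O.
SiO2: 65.92/60.083 = 1.09715 mol → 1.09715 mol Si, 2.19430 mol O.
Total oxygen = 2.92384 mol. Normalization factor = 8/2.92384 = 2.73613.
Al per 8 O = 0.36524 × 2.73613 = 0.999.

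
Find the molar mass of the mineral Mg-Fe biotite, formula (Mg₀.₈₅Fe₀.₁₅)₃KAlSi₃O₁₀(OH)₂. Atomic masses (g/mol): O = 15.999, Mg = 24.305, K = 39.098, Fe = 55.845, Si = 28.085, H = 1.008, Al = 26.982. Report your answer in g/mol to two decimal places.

431.45 g/mol

The formula mass is the sum 2.55×24.305 + 0.45×55.845 + 1×39.098 + 1×26.982 + 3×28.085 + 12×15.999 + 2×1.008.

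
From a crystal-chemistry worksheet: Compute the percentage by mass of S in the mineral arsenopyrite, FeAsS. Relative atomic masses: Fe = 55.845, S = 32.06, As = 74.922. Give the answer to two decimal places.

19.69 wt%

Formula mass = 1·55.845 + 1·74.922 + 1·32.06 = 162.827 g/mol, of which 32.060 g is S.
So S makes up 32.060/162.827 = 0.1969 of the mass, i.e. 19.69%.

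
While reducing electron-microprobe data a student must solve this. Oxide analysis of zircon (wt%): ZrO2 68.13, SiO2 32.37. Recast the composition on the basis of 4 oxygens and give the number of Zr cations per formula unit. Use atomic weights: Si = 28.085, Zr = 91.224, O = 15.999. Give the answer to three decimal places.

ZrO2 (M=123.222): mol = 0.55290; Zr = 0.55290, O = 1.10580.
SiO2 (M=60.083): mol = 0.53875; Si = 0.53875, O = 1.07750.
ΣO = 2.18330; factor = 4/ΣO = 1.83209.
Zr apfu = 0.55290 × 1.83209 = 1.013.

1.013 Zr apfu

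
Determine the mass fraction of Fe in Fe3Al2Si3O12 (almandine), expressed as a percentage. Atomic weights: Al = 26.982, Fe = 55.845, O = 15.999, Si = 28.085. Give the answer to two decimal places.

33.66 mass %

Formula mass = 3*55.845 + 2*26.982 + 3*28.085 + 12*15.999 = 497.742 g/mol, of which 167.535 g is Fe.
So Fe makes up 167.535/497.742 = 0.3366 of the mass, i.e. 33.66%.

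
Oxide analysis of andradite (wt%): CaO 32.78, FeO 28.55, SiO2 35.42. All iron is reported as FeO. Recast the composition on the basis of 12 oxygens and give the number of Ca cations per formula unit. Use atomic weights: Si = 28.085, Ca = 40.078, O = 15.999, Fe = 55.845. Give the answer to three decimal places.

3.246 Ca apfu

32.78 wt% CaO ÷ 56.077 g/mol = 0.58455 mol, giving 0.58455 Ca and 0.58455 O.
28.55 wt% FeO ÷ 71.844 g/mol = 0.39739 mol, giving 0.39739 Fe and 0.39739 O.
35.42 wt% SiO2 ÷ 60.083 g/mol = 0.58952 mol, giving 0.58952 Si and 1.17904 O.
Oxygen sums to 2.16098; scaling by 12/2.16098 = 5.55304 puts the formula on 12 O.
Ca: 0.58455 × 5.55304 = 3.246 atoms per formula unit.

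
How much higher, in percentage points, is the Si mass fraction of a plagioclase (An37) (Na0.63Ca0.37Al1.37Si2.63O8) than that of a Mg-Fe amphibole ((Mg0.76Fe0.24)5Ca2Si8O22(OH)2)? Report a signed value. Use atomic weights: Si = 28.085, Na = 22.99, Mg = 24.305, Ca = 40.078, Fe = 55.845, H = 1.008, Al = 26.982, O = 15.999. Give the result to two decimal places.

First mineral: 73.864 g Si in 268.133 g formula = 27.55 wt% Si.
Second mineral: 224.680 g Si in 850.201 g formula = 26.43 wt% Si.
27.55% − 26.43% gives a difference of 1.12 percentage points.

1.12 percentage points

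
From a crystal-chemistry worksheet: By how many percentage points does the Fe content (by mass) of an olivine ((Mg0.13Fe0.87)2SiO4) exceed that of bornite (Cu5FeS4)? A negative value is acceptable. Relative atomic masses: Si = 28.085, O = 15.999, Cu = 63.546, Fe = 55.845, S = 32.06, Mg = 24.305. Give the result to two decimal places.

Fe in (Mg0.13Fe0.87)2SiO4: molar mass 195.571 g/mol; 1.74×55.845 = 97.170 g → 49.69 wt%.
Fe in Cu5FeS4: molar mass 501.815 g/mol; 1×55.845 = 55.845 g → 11.13 wt%.
Difference = 49.69 − 11.13 = 38.56 percentage points.

38.56 percentage points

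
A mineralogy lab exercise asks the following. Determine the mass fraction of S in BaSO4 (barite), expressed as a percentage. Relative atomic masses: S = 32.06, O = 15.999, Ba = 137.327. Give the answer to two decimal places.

Formula mass = 1·137.327 + 1·32.06 + 4·15.999 = 233.383 g/mol, of which 32.060 g is S.
So S makes up 32.060/233.383 = 0.1374 of the mass, i.e. 13.74%.

13.74 wt%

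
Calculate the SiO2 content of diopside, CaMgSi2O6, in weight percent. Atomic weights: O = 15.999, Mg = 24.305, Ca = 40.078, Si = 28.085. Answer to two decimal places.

Formula mass = 216.547 g/mol.
2 Si → 2.0000 mol SiO2 per formula unit; M(SiO2) = 60.083, so SiO2 mass = 120.166 g.
120.166/216.547 × 100 = 55.49 wt%.

55.49 wt%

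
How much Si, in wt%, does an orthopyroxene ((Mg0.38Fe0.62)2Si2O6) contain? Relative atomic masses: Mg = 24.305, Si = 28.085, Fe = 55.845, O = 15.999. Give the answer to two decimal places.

Formula mass = 0.76×24.305 + 1.24×55.845 + 2×28.085 + 6×15.999 = 239.884 g/mol, of which 56.170 g is Si.
So Si makes up 56.170/239.884 = 0.2342 of the mass, i.e. 23.42%.

23.42 wt%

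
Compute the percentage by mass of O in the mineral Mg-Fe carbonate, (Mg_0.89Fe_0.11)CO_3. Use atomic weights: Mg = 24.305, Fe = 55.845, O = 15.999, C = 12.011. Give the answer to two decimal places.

Molar mass of (Mg_0.89Fe_0.11)CO_3: 0.89·24.305 + 0.11·55.845 + 1·12.011 + 3·15.999 = 87.782 g/mol.
Mass of O per formula unit: 3 × 15.999 = 47.997 g.
Weight fraction O = 47.997 / 87.782 = 0.5468.

54.68 mass %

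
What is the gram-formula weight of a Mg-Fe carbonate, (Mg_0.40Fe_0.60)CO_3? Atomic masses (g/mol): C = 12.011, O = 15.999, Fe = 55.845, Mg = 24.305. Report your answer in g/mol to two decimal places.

103.24 g/mol

Mg: 0.40 × 24.305 = 9.7220
Fe: 0.60 × 55.845 = 33.5070
C: 1 × 12.011 = 12.0110
O: 3 × 15.999 = 47.9970
Summing the contributions gives the formula mass.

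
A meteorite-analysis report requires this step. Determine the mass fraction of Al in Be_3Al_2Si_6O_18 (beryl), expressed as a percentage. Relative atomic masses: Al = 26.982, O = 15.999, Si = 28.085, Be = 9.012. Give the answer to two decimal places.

10.04 mass %

Molar mass of Be_3Al_2Si_6O_18: 3×9.012 + 2×26.982 + 6×28.085 + 18×15.999 = 537.492 g/mol.
Mass of Al per formula unit: 2 × 26.982 = 53.964 g.
Weight fraction Al = 53.964 / 537.492 = 0.1004.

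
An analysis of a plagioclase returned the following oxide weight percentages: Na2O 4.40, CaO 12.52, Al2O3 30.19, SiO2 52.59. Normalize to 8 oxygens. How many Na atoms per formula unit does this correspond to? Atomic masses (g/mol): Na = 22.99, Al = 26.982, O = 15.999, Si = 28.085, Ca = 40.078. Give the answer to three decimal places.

Na2O: 4.40/61.979 = 0.07099 mol → 0.14198 mol Na, 0.07099 mol O.
CaO: 12.52/56.077 = 0.22326 mol → 0.22326 mol Ca, 0.22326 mol O.
Al2O3: 30.19/101.961 = 0.29609 mol → 0.59218 mol Al, 0.88827 mol O.
SiO2: 52.59/60.083 = 0.87529 mol → 0.87529 mol Si, 1.75058 mol O.
Total oxygen = 2.93310 mol. Normalization factor = 8/2.93310 = 2.72749.
Na per 8 O = 0.14198 × 2.72749 = 0.387.

0.387 Na apfu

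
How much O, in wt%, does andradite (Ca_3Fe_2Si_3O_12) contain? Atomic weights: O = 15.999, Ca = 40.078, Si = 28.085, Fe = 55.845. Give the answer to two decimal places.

Molar mass of Ca_3Fe_2Si_3O_12: 3·40.078 + 2·55.845 + 3·28.085 + 12·15.999 = 508.167 g/mol.
Mass of O per formula unit: 12 × 15.999 = 191.988 g.
Weight fraction O = 191.988 / 508.167 = 0.3778.

37.78 wt%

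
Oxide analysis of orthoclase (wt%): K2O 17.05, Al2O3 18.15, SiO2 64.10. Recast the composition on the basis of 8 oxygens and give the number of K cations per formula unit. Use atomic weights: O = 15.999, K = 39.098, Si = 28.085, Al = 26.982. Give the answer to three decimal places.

1.017 K apfu

K2O: 17.05/94.195 = 0.18101 mol → 0.36202 mol K, 0.18101 mol O.
Al2O3: 18.15/101.961 = 0.17801 mol → 0.35602 mol Al, 0.53403 mol O.
SiO2: 64.10/60.083 = 1.06686 mol → 1.06686 mol Si, 2.13372 mol O.
Total oxygen = 2.84876 mol. Normalization factor = 8/2.84876 = 2.80824.
K per 8 O = 0.36202 × 2.80824 = 1.017.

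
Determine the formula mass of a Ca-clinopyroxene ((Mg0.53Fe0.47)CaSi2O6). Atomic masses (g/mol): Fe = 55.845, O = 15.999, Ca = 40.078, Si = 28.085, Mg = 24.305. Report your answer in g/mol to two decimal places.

231.37 g/mol

The formula mass is the sum 0.53×24.305 + 0.47×55.845 + 1×40.078 + 2×28.085 + 6×15.999.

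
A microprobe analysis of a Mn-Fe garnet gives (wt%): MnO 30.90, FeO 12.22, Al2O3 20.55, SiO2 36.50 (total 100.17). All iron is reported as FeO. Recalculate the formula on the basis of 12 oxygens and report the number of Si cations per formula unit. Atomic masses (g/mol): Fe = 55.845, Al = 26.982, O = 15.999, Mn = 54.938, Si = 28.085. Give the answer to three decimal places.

MnO: 30.90/70.937 = 0.43560 mol → 0.43560 mol Mn, 0.43560 mol O.
FeO: 12.22/71.844 = 0.17009 mol → 0.17009 mol Fe, 0.17009 mol O.
Al2O3: 20.55/101.961 = 0.20155 mol → 0.40310 mol Al, 0.60465 mol O.
SiO2: 36.50/60.083 = 0.60749 mol → 0.60749 mol Si, 1.21498 mol O.
Total oxygen = 2.42532 mol. Normalization factor = 12/2.42532 = 4.94780.
Si per 12 O = 0.60749 × 4.94780 = 3.006.

3.006 Si apfu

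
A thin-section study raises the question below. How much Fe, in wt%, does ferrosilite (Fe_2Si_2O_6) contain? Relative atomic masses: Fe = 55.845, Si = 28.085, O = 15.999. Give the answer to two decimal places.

42.33 wt%

Formula mass = 2×55.845 + 2×28.085 + 6×15.999 = 263.854 g/mol, of which 111.690 g is Fe.
So Fe makes up 111.690/263.854 = 0.4233 of the mass, i.e. 42.33%.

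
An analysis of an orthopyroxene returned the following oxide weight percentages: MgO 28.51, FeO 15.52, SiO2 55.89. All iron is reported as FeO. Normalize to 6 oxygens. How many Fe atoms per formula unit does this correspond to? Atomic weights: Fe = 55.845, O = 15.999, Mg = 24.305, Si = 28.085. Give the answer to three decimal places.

0.466 Fe apfu

28.51 wt% MgO ÷ 40.304 g/mol = 0.70737 mol, giving 0.70737 Mg and 0.70737 O.
15.52 wt% FeO ÷ 71.844 g/mol = 0.21602 mol, giving 0.21602 Fe and 0.21602 O.
55.89 wt% SiO2 ÷ 60.083 g/mol = 0.93021 mol, giving 0.93021 Si and 1.86042 O.
Oxygen sums to 2.78381; scaling by 6/2.78381 = 2.15532 puts the formula on 6 O.
Fe: 0.21602 × 2.15532 = 0.466 atoms per formula unit.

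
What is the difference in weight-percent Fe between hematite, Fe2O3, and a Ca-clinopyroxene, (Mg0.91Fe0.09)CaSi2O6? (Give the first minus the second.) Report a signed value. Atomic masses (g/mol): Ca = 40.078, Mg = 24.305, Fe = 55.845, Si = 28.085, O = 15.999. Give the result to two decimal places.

M(Fe2O3) = 159.687 g/mol, so wt% Fe = 111.690/159.687 × 100 = 69.94%.
M((Mg0.91Fe0.09)CaSi2O6) = 219.386 g/mol, so wt% Fe = 5.026/219.386 × 100 = 2.29%.
69.94 − 2.29 = 67.65 pp.

67.65 percentage points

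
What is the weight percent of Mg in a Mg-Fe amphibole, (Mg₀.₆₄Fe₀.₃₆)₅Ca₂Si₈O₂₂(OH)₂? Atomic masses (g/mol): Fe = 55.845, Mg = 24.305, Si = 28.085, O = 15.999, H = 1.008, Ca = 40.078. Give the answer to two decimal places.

8.95 weight percent

M((Mg₀.₆₄Fe₀.₃₆)₅Ca₂Si₈O₂₂(OH)₂) = 869.125 g/mol.
Mg contributes 3.20 × 24.305 = 77.776 g per mole.
77.776/869.125 = 0.0895 → 8.95%.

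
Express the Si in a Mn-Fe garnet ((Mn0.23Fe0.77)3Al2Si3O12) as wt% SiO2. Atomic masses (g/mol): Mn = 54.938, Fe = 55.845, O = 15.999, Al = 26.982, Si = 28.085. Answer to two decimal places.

Molar mass of (Mn0.23Fe0.77)3Al2Si3O12 = 0.69*54.938 + 2.31*55.845 + 2*26.982 + 3*28.085 + 12*15.999 = 497.116 g/mol.
Each formula unit contains 3 Si, equivalent to 3/1 = 3.0000 mol SiO2.
M(SiO2) = 1×28.085 + 2×15.999 = 60.083 g/mol.
Mass of SiO2 per formula unit = 3.0000 × 60.083 = 180.249 g.
SiO2 wt% = 180.249 / 497.116 × 100 = 36.26%.

36.26 wt%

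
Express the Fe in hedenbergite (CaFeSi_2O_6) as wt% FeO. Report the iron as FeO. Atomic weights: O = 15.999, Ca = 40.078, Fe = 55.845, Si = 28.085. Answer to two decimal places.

28.96 wt%

Molar mass of CaFeSi_2O_6 = 1×40.078 + 1×55.845 + 2×28.085 + 6×15.999 = 248.087 g/mol.
Each formula unit contains 1 Fe, equivalent to 1/1 = 1.0000 mol FeO.
M(FeO) = 1×55.845 + 1×15.999 = 71.844 g/mol.
Mass of FeO per formula unit = 1.0000 × 71.844 = 71.844 g.
FeO wt% = 71.844 / 248.087 × 100 = 28.96%.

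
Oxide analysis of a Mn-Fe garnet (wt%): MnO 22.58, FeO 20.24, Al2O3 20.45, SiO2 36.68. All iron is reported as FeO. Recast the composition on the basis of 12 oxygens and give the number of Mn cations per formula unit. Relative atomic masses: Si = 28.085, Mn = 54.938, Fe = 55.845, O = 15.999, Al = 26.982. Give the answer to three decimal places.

MnO: 22.58/70.937 = 0.31831 mol → 0.31831 mol Mn, 0.31831 mol O.
FeO: 20.24/71.844 = 0.28172 mol → 0.28172 mol Fe, 0.28172 mol O.
Al2O3: 20.45/101.961 = 0.20057 mol → 0.40114 mol Al, 0.60171 mol O.
SiO2: 36.68/60.083 = 0.61049 mol → 0.61049 mol Si, 1.22098 mol O.
Total oxygen = 2.42272 mol. Normalization factor = 12/2.42272 = 4.95311.
Mn per 12 O = 0.31831 × 4.95311 = 1.577.

1.577 Mn apfu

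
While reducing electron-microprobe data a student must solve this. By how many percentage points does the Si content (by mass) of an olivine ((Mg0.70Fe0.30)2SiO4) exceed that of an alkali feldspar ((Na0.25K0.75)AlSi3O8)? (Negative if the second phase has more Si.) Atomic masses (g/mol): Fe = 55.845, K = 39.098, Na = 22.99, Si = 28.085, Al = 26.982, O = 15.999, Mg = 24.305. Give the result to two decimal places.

Si in (Mg0.70Fe0.30)2SiO4: molar mass 159.615 g/mol; 1×28.085 = 28.085 g → 17.60 wt%.
Si in (Na0.25K0.75)AlSi3O8: molar mass 274.300 g/mol; 3×28.085 = 84.255 g → 30.72 wt%.
Difference = 17.60 − 30.72 = -13.12 percentage points.

-13.12 percentage points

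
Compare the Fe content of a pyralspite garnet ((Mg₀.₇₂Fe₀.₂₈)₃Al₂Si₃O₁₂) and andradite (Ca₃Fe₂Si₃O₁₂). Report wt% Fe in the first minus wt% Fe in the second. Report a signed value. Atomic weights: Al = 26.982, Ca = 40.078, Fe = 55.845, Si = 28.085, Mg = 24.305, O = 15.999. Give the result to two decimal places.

M((Mg₀.₇₂Fe₀.₂₈)₃Al₂Si₃O₁₂) = 429.616 g/mol, so wt% Fe = 46.910/429.616 × 100 = 10.92%.
M(Ca₃Fe₂Si₃O₁₂) = 508.167 g/mol, so wt% Fe = 111.690/508.167 × 100 = 21.98%.
10.92 − 21.98 = -11.06 pp.

-11.06 percentage points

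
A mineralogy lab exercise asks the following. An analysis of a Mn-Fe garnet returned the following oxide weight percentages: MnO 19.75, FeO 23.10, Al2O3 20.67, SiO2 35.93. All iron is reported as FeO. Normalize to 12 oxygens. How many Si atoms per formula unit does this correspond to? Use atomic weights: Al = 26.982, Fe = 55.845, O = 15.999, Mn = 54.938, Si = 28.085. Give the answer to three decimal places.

2.985 Si apfu

19.75 wt% MnO ÷ 70.937 g/mol = 0.27842 mol, giving 0.27842 Mn and 0.27842 O.
23.10 wt% FeO ÷ 71.844 g/mol = 0.32153 mol, giving 0.32153 Fe and 0.32153 O.
20.67 wt% Al2O3 ÷ 101.961 g/mol = 0.20272 mol, giving 0.40544 Al and 0.60816 O.
35.93 wt% SiO2 ÷ 60.083 g/mol = 0.59801 mol, giving 0.59801 Si and 1.19602 O.
Oxygen sums to 2.40413; scaling by 12/2.40413 = 4.99141 puts the formula on 12 O.
Si: 0.59801 × 4.99141 = 2.985 atoms per formula unit.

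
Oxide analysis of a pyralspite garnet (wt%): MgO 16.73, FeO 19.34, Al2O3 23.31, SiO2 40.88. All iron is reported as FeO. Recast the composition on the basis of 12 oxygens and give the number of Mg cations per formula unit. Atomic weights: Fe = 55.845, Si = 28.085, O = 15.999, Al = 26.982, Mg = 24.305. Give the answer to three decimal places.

MgO (M=40.304): mol = 0.41510; Mg = 0.41510, O = 0.41510.
FeO (M=71.844): mol = 0.26919; Fe = 0.26919, O = 0.26919.
Al2O3 (M=101.961): mol = 0.22862; Al = 0.45724, O = 0.68586.
SiO2 (M=60.083): mol = 0.68039; Si = 0.68039, O = 1.36078.
ΣO = 2.73093; factor = 12/ΣO = 4.39411.
Mg apfu = 0.41510 × 4.39411 = 1.824.

1.824 Mg apfu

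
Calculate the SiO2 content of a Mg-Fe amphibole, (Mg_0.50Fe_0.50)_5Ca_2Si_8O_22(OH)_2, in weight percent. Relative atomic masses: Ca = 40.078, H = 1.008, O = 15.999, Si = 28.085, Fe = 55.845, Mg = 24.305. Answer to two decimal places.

Formula mass = 891.203 g/mol.
8 Si → 8.0000 mol SiO2 per formula unit; M(SiO2) = 60.083, so SiO2 mass = 480.664 g.
480.664/891.203 × 100 = 53.93 wt%.

53.93 wt%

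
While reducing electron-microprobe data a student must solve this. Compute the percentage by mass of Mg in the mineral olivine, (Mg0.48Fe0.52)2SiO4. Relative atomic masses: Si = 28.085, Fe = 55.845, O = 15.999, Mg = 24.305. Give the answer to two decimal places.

M((Mg0.48Fe0.52)2SiO4) = 173.493 g/mol.
Mg contributes 0.96 × 24.305 = 23.333 g per mole.
23.333/173.493 = 0.1345 → 13.45%.

13.45 wt%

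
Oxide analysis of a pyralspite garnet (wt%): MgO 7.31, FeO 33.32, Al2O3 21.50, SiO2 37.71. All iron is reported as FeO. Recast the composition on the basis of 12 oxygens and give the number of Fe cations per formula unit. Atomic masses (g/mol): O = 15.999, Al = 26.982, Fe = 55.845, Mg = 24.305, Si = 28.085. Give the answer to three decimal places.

2.197 Fe apfu

7.31 wt% MgO ÷ 40.304 g/mol = 0.18137 mol, giving 0.18137 Mg and 0.18137 O.
33.32 wt% FeO ÷ 71.844 g/mol = 0.46378 mol, giving 0.46378 Fe and 0.46378 O.
21.50 wt% Al2O3 ÷ 101.961 g/mol = 0.21086 mol, giving 0.42172 Al and 0.63258 O.
37.71 wt% SiO2 ÷ 60.083 g/mol = 0.62763 mol, giving 0.62763 Si and 1.25526 O.
Oxygen sums to 2.53299; scaling by 12/2.53299 = 4.73748 puts the formula on 12 O.
Fe: 0.46378 × 4.73748 = 2.197 atoms per formula unit.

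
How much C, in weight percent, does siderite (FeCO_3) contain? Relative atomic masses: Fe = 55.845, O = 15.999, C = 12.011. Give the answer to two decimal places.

M(FeCO_3) = 115.853 g/mol.
C contributes 1 × 12.011 = 12.011 g per mole.
12.011/115.853 = 0.1037 → 10.37%.

10.37 weight percent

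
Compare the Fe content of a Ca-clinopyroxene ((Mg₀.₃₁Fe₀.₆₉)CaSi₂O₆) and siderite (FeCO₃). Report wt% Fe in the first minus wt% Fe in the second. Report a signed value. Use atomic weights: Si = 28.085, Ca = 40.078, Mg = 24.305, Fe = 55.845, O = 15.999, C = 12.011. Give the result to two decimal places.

Fe in (Mg₀.₃₁Fe₀.₆₉)CaSi₂O₆: molar mass 238.310 g/mol; 0.69×55.845 = 38.533 g → 16.17 wt%.
Fe in FeCO₃: molar mass 115.853 g/mol; 1×55.845 = 55.845 g → 48.20 wt%.
Difference = 16.17 − 48.20 = -32.03 percentage points.

-32.03 percentage points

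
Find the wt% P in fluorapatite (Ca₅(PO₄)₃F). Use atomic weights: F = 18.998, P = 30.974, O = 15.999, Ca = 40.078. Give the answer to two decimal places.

Molar mass of Ca₅(PO₄)₃F: 5×40.078 + 3×30.974 + 12×15.999 + 1×18.998 = 504.298 g/mol.
Mass of P per formula unit: 3 × 30.974 = 92.922 g.
Weight fraction P = 92.922 / 504.298 = 0.1843.

18.43 mass %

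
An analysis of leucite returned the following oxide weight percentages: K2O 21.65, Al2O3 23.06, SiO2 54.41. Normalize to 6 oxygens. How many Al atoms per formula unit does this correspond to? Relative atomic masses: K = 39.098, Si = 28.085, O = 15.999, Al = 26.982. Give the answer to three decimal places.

0.998 Al apfu

K2O: 21.65/94.195 = 0.22984 mol → 0.45968 mol K, 0.22984 mol O.
Al2O3: 23.06/101.961 = 0.22616 mol → 0.45232 mol Al, 0.67848 mol O.
SiO2: 54.41/60.083 = 0.90558 mol → 0.90558 mol Si, 1.81116 mol O.
Total oxygen = 2.71948 mol. Normalization factor = 6/2.71948 = 2.20630.
Al per 6 O = 0.45232 × 2.20630 = 0.998.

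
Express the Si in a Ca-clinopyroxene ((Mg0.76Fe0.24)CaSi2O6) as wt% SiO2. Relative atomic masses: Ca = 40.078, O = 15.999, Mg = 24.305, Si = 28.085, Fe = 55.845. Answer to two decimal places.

53.62 wt%

M((Mg0.76Fe0.24)CaSi2O6) = 224.117 g/mol; M(SiO2) = 60.083 g/mol.
Moles SiO2 per formula unit = 2 Si ÷ 1 = 2.0000.
SiO2 fraction = (2.0000 × 60.083) / 224.117 = 120.166/224.117 = 0.5362.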